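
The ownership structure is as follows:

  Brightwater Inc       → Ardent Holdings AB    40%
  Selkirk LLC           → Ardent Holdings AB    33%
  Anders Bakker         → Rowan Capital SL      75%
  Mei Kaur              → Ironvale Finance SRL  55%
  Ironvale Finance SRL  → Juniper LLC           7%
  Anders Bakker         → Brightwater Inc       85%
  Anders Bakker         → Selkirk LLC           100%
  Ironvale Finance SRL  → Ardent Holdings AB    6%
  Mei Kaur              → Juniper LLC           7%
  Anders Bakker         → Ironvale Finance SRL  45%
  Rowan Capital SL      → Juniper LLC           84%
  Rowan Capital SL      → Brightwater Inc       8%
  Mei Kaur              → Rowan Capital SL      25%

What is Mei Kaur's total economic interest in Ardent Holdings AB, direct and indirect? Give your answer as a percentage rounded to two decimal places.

4.10%

Mei reaches Ardent along 2 paths.
Via Rowan → Brightwater: 25% × 8% × 40% = 0.8%.
Via Ironvale: 55% × 6% = 3.3%.
Total: 0.8% + 3.3% = 4.1%.
Rounded: 4.10%.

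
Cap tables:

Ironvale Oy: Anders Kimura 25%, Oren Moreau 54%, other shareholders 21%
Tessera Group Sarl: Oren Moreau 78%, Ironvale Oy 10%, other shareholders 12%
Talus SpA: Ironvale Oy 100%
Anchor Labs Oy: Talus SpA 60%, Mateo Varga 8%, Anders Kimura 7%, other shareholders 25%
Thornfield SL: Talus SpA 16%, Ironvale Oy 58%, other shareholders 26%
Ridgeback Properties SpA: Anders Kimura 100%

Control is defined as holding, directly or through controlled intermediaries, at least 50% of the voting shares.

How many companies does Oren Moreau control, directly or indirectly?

5

Oren holds 54% of Ironvale, so Oren controls Ironvale.
Oren and Ironvale together hold 78% + 10% = 88% of Tessera, so Oren controls Tessera.
Ironvale holds 100% of Talus, so Oren controls Talus.
Talus holds 60% of Anchor, so Oren controls Anchor.
Talus and Ironvale together hold 16% + 58% = 74% of Thornfield, so Oren controls Thornfield.
No other company's threshold is met.
Oren controls 5 companies.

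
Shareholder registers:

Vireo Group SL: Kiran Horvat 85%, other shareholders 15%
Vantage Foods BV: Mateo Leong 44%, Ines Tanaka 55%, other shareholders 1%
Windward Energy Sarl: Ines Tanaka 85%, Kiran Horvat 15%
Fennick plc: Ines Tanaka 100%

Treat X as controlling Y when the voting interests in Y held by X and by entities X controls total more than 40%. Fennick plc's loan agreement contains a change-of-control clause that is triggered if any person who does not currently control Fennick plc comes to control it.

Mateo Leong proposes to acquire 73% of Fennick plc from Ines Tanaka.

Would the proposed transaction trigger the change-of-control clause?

Yes

The purchase adds only to Mateo's holdings (Ines's stake shrinks), so Mateo is the only person who could newly come to control Fennick.
Mateo holds 44% of Vantage, so Mateo controls Vantage.
Neither Mateo nor any entity Mateo controls holds any voting interest in Fennick.
So before the transaction, Mateo does not control Fennick.
After the purchase, Mateo holds 73% of Fennick directly, and Ines's stake falls to 27%.
Mateo holds 73% of Fennick, so Mateo controls Fennick.
Mateo did not control Fennick before and does after, so the clause is triggered.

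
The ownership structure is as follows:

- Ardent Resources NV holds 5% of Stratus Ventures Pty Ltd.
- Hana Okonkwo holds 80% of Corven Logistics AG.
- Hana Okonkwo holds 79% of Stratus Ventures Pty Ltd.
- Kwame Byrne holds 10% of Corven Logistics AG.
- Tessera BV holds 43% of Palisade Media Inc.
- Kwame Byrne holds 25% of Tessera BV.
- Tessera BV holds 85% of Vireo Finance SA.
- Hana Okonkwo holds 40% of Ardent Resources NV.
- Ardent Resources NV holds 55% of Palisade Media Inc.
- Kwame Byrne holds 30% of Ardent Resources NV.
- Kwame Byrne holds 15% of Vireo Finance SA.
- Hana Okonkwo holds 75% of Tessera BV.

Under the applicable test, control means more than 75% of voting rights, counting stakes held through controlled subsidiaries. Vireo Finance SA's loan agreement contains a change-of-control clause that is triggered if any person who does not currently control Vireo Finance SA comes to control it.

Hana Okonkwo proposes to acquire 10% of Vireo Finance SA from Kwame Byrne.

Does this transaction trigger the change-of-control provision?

No

The purchase adds only to Hana's holdings (Kwame's stake shrinks), so Hana is the only person who could newly come to control Vireo.
Hana holds 80% of Corven, so Hana controls Corven.
Hana holds 79% of Stratus, so Hana controls Stratus.
Neither Hana nor any entity Hana controls holds any voting interest in Vireo.
So before the transaction, Hana does not control Vireo.
After the purchase, Hana holds 10% of Vireo directly, and Kwame's stake falls to 5%.
After the transaction, Hana's side holds 10% of Vireo, not > 75%, so Hana still does not control Vireo.
No new person acquires control, so the clause is not triggered.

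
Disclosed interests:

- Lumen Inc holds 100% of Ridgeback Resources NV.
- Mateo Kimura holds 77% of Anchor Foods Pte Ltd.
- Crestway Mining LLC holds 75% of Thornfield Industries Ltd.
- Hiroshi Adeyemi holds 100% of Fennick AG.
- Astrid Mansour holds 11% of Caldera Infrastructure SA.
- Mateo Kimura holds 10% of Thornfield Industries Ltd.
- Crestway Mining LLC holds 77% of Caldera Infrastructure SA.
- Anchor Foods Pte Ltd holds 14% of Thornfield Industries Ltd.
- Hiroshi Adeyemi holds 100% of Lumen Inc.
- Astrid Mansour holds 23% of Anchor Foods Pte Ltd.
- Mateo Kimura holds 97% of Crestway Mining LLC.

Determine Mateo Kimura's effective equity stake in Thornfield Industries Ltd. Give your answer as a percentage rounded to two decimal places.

Mateo reaches Thornfield along 3 paths.
Direct stake: 10% = 10%.
Via Crestway: 97% × 75% = 72.75%.
Via Anchor: 77% × 14% = 10.78%.
Total: 10% + 72.75% + 10.78% = 93.53%.

93.53%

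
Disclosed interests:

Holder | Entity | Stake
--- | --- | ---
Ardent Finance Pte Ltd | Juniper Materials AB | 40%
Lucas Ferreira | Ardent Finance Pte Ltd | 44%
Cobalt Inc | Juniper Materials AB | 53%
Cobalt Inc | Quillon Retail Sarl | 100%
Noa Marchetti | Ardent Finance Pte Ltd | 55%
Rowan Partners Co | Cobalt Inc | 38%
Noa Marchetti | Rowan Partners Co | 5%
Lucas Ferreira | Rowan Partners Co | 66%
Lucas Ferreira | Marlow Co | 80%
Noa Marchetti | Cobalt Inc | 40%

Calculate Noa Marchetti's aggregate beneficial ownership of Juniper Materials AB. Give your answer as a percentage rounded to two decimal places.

Noa reaches Juniper along 3 paths.
Via Ardent: 55% × 40% = 22%.
Via Rowan → Cobalt: 5% × 38% × 53% = 1.007%.
Via Cobalt: 40% × 53% = 21.2%.
Total: 22% + 1.007% + 21.2% = 44.207%.
Rounded: 44.21%.

44.21%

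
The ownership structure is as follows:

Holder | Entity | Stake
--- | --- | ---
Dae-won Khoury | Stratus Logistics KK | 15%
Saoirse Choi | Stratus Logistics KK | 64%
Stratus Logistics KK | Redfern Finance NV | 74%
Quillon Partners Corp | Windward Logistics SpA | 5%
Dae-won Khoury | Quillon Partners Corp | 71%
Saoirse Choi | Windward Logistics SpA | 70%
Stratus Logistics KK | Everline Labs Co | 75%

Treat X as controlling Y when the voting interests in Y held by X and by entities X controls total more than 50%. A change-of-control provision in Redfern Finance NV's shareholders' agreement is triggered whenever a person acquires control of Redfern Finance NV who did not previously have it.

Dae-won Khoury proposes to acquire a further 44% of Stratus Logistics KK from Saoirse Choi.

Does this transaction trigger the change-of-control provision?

Yes

The purchase adds only to Dae-won's holdings (Saoirse's stake shrinks), so Dae-won is the only person who could newly come to control Redfern.
Dae-won holds 71% of Quillon, so Dae-won controls Quillon.
Neither Dae-won nor any entity Dae-won controls holds any voting interest in Redfern.
So before the transaction, Dae-won does not control Redfern.
After the purchase, Dae-won's direct stake in Stratus rises to 15% + 44% = 59%, and Saoirse's stake falls to 20%.
Dae-won holds 59% of Stratus, so Dae-won controls Stratus.
Stratus holds 74% of Redfern, so Dae-won controls Redfern.
Dae-won did not control Redfern before and does after, so the clause is triggered.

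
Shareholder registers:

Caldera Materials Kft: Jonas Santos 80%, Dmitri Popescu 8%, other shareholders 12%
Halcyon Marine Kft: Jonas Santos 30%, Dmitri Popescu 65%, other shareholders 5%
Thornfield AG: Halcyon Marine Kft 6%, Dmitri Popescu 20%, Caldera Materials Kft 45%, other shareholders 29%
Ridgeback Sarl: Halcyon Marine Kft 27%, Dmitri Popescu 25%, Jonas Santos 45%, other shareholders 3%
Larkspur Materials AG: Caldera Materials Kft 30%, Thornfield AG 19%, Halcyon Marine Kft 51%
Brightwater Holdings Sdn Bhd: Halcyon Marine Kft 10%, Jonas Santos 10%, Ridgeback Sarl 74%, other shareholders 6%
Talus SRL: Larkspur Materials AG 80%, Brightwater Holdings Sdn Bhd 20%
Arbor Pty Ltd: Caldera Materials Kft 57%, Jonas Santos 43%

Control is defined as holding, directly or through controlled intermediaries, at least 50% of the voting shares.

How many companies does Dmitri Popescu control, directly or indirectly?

Dmitri holds 65% of Halcyon, so Dmitri controls Halcyon.
Halcyon and Dmitri together hold 27% + 25% = 52% of Ridgeback, so Dmitri controls Ridgeback.
Halcyon holds 51% of Larkspur, so Dmitri controls Larkspur.
Halcyon and Ridgeback together hold 10% + 74% = 84% of Brightwater, so Dmitri controls Brightwater.
Larkspur and Brightwater together hold 80% + 20% = 100% of Talus, so Dmitri controls Talus.
No other company's threshold is met.
Dmitri controls 5 companies.

5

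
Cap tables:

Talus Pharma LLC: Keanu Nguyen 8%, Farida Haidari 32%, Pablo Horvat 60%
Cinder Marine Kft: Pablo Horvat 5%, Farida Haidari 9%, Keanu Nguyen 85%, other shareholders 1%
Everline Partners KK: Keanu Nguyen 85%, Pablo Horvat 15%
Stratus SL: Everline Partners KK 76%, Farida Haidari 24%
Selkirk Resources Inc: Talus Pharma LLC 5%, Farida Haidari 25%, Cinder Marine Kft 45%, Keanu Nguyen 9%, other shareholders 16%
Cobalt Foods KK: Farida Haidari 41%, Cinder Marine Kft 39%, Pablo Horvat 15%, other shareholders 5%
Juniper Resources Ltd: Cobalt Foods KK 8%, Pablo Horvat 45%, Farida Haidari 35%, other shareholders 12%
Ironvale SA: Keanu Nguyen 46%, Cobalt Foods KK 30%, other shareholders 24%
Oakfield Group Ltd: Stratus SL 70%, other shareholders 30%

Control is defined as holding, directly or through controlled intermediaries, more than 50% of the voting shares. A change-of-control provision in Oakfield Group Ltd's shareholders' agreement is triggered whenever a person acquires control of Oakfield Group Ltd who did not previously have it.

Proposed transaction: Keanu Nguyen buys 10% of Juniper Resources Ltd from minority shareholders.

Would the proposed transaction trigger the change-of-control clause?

The purchase changes only Keanu's holdings, so Keanu is the only person who could newly come to control Oakfield.
Keanu holds 85% of Everline, so Keanu controls Everline.
Everline holds 76% of Stratus, so Keanu controls Stratus.
Stratus holds 70% of Oakfield, so Keanu controls Oakfield.
So Keanu already controls Oakfield before the transaction.
After the purchase, Keanu holds 10% of Juniper directly.
Keanu controlled Oakfield already, so this is not a new person acquiring control; every other person's position is unchanged or reduced.
No new person acquires control, so the clause is not triggered.

No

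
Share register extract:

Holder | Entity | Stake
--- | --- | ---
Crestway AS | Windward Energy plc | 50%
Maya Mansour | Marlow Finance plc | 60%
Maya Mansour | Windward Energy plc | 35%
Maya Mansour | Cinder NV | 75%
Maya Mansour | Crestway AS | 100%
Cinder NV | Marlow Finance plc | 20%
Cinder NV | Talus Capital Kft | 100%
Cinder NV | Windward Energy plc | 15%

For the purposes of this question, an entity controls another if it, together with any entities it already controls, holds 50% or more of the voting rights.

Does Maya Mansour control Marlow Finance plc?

Maya holds 75% of Cinder, so Maya controls Cinder.
Cinder and Maya together hold 20% + 60% = 80% of Marlow, so Maya controls Marlow.

Yes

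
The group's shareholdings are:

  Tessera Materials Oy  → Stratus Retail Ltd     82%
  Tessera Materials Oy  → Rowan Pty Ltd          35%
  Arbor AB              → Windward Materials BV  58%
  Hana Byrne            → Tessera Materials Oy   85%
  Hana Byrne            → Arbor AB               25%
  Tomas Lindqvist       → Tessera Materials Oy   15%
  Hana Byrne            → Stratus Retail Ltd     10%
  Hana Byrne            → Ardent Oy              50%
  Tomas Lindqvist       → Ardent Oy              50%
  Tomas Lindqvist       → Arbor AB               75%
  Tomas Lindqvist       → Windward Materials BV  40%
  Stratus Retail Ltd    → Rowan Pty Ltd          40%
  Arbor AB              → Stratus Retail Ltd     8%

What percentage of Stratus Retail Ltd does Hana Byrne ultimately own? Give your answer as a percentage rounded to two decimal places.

81.70%

Hana reaches Stratus along 3 paths.
Direct stake: 10% = 10%.
Via Arbor: 25% × 8% = 2%.
Via Tessera: 85% × 82% = 69.7%.
Total: 10% + 2% + 69.7% = 81.7%.
Rounded: 81.70%.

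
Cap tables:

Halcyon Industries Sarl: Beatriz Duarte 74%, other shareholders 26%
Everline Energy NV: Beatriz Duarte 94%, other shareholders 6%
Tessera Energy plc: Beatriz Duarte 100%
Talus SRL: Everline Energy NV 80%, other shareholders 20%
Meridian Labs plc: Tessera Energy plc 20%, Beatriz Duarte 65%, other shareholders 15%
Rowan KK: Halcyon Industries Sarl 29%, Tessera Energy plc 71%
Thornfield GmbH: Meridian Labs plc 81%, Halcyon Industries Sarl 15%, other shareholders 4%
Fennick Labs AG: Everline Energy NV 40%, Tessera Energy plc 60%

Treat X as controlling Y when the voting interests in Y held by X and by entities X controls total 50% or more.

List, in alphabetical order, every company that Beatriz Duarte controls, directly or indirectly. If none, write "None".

Everline Energy NV, Fennick Labs AG, Halcyon Industries Sarl, Meridian Labs plc, Rowan KK, Talus SRL, Tessera Energy plc, Thornfield GmbH

Beatriz holds 74% of Halcyon, so Beatriz controls Halcyon.
Beatriz holds 94% of Everline, so Beatriz controls Everline.
Beatriz holds 100% of Tessera, so Beatriz controls Tessera.
Everline holds 80% of Talus, so Beatriz controls Talus.
Tessera and Beatriz together hold 20% + 65% = 85% of Meridian, so Beatriz controls Meridian.
Halcyon and Tessera together hold 29% + 71% = 100% of Rowan, so Beatriz controls Rowan.
Meridian and Halcyon together hold 81% + 15% = 96% of Thornfield, so Beatriz controls Thornfield.
Everline and Tessera together hold 40% + 60% = 100% of Fennick, so Beatriz controls Fennick.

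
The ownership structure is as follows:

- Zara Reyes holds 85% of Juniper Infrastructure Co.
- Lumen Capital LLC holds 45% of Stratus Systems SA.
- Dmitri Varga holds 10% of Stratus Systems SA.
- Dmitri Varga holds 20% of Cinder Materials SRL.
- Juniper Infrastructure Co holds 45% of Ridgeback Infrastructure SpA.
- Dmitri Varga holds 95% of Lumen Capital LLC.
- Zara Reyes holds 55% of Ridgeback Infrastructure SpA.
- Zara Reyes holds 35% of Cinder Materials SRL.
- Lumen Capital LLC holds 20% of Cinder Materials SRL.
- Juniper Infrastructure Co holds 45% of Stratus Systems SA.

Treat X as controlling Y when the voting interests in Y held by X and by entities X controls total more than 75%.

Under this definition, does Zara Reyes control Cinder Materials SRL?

Zara holds 85% of Juniper, so Zara controls Juniper.
Juniper and Zara together hold 45% + 55% = 100% of Ridgeback, so Zara controls Ridgeback.
In Cinder, Zara's side holds only 35%, not > 75%.
So Zara does not control Cinder.

No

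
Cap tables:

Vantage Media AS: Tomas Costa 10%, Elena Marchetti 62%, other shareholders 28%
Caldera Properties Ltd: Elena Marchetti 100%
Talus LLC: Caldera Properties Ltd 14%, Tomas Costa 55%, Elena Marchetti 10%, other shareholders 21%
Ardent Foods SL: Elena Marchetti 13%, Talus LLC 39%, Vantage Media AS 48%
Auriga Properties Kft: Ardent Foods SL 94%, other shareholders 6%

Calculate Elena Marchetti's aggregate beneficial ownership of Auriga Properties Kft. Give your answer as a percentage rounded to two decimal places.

Elena reaches Auriga along 4 paths.
Via Ardent: 13% × 94% = 12.22%.
Via Caldera → Talus → Ardent: 100% × 14% × 39% × 94% = 5.1324%.
Via Talus → Ardent: 10% × 39% × 94% = 3.666%.
Via Vantage → Ardent: 62% × 48% × 94% = 27.9744%.
Total: 12.22% + 5.1324% + 3.666% + 27.9744% = 48.9928%.
Rounded: 48.99%.

48.99%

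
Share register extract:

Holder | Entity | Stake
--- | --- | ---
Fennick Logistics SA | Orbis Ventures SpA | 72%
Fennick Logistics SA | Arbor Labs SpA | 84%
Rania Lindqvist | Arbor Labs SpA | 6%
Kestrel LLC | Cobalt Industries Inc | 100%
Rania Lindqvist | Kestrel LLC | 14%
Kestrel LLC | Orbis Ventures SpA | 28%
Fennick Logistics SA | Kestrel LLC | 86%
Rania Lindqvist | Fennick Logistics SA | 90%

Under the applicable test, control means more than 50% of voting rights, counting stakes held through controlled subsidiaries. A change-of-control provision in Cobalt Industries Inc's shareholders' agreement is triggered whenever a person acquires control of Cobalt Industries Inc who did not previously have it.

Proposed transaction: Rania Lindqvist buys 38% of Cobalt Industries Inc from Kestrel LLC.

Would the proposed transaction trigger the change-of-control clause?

No

The purchase adds only to Rania's holdings (Kestrel's stake shrinks), so Rania is the only person who could newly come to control Cobalt.
Rania holds 90% of Fennick, so Rania controls Fennick.
Rania and Fennick together hold 14% + 86% = 100% of Kestrel, so Rania controls Kestrel.
Kestrel holds 100% of Cobalt, so Rania controls Cobalt.
So Rania already controls Cobalt before the transaction.
After the purchase, Rania holds 38% of Cobalt directly, and Kestrel's stake falls to 62%.
Rania controlled Cobalt already, so this is not a new person acquiring control; every other person's position is unchanged or reduced.
No new person acquires control, so the clause is not triggered.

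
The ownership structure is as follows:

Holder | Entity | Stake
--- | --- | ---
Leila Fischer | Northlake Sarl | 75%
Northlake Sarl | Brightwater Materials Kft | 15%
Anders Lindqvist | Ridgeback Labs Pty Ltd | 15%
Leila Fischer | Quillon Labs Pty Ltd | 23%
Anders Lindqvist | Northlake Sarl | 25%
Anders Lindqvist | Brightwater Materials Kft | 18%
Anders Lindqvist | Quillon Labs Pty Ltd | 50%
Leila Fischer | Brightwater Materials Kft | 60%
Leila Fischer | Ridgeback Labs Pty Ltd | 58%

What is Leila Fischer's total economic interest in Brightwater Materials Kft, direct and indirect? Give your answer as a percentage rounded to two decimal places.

Leila reaches Brightwater along 2 paths.
Direct stake: 60% = 60%.
Via Northlake: 75% × 15% = 11.25%.
Total: 60% + 11.25% = 71.25%.

71.25%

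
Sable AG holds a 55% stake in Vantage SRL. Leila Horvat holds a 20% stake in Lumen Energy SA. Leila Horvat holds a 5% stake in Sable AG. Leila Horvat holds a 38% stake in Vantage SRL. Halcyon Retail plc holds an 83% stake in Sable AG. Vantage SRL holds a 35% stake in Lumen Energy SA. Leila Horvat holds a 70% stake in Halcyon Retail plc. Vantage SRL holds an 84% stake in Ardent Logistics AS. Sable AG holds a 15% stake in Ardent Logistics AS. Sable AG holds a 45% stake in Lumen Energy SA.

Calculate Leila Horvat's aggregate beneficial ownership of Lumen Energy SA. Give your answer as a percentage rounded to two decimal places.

73.84%

Leila reaches Lumen along 6 paths.
Via Halcyon → Sable: 70% × 83% × 45% = 26.145%.
Via Sable: 5% × 45% = 2.25%.
Via Halcyon → Sable → Vantage: 70% × 83% × 55% × 35% = 11.18425%.
Via Sable → Vantage: 5% × 55% × 35% = 0.9625%.
Via Vantage: 38% × 35% = 13.3%.
Direct stake: 20% = 20%.
Total: 26.145% + 2.25% + 11.18425% + 0.9625% + 13.3% + 20% = 73.84175%.
Rounded: 73.84%.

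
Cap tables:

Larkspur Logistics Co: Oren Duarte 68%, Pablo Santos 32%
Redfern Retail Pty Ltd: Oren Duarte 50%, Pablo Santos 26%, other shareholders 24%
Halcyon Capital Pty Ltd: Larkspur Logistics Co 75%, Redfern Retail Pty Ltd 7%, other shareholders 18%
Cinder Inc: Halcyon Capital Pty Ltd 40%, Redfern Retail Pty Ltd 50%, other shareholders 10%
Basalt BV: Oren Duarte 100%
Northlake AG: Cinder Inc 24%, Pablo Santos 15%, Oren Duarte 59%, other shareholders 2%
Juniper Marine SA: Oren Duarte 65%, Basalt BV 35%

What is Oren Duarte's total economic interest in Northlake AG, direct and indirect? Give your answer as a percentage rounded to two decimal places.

Oren reaches Northlake along 4 paths.
Via Larkspur → Halcyon → Cinder: 68% × 75% × 40% × 24% = 4.896%.
Via Redfern → Halcyon → Cinder: 50% × 7% × 40% × 24% = 0.336%.
Via Redfern → Cinder: 50% × 50% × 24% = 6%.
Direct stake: 59% = 59%.
Total: 4.896% + 0.336% + 6% + 59% = 70.232%.
Rounded: 70.23%.

70.23%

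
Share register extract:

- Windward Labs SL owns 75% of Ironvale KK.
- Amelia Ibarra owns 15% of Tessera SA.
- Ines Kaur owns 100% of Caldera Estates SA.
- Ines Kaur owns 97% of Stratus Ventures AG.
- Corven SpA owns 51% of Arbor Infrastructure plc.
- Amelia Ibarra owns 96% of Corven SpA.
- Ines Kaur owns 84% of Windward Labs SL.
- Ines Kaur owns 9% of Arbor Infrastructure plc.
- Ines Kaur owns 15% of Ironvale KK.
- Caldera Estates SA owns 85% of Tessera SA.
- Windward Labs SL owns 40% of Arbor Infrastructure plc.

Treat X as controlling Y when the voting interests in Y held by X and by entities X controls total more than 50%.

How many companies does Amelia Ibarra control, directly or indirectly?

2

Amelia holds 96% of Corven, so Amelia controls Corven.
Corven holds 51% of Arbor, so Amelia controls Arbor.
No other company's threshold is met.
Amelia controls 2 companies.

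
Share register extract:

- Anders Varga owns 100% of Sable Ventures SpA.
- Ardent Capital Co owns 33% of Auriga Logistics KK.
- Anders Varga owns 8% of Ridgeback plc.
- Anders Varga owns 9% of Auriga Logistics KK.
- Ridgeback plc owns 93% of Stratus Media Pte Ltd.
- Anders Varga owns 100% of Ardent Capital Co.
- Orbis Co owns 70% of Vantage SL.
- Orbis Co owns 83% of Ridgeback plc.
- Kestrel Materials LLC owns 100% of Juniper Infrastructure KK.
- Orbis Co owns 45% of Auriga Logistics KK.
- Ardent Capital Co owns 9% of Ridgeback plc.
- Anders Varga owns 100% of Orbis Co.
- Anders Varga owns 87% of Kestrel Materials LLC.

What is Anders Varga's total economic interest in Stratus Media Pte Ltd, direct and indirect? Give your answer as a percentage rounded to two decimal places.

Anders reaches Stratus along 3 paths.
Via Ardent → Ridgeback: 100% × 9% × 93% = 8.37%.
Via Orbis → Ridgeback: 100% × 83% × 93% = 77.19%.
Via Ridgeback: 8% × 93% = 7.44%.
Total: 8.37% + 77.19% + 7.44% = 93%.
Rounded: 93.00%.

93.00%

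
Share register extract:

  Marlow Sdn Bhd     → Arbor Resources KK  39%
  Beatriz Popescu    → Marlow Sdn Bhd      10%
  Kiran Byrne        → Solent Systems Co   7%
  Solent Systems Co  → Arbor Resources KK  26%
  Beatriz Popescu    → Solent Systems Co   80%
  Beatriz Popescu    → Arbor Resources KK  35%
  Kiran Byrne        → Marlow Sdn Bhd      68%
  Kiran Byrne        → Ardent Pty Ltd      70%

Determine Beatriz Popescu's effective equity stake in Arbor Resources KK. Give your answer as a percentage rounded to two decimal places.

59.70%

Beatriz reaches Arbor along 3 paths.
Via Solent: 80% × 26% = 20.8%.
Direct stake: 35% = 35%.
Via Marlow: 10% × 39% = 3.9%.
Total: 20.8% + 35% + 3.9% = 59.7%.
Rounded: 59.70%.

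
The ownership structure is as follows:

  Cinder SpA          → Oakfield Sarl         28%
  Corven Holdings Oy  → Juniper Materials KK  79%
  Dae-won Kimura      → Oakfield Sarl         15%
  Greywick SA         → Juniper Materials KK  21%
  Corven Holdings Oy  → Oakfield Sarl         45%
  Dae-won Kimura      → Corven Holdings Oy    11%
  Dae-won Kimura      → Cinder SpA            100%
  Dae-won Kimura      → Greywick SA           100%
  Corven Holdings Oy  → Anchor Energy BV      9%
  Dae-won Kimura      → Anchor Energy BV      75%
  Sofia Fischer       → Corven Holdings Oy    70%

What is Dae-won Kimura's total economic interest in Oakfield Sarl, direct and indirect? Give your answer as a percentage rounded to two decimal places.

47.95%

Dae-won reaches Oakfield along 3 paths.
Via Cinder: 100% × 28% = 28%.
Via Corven: 11% × 45% = 4.95%.
Direct stake: 15% = 15%.
Total: 28% + 4.95% + 15% = 47.95%.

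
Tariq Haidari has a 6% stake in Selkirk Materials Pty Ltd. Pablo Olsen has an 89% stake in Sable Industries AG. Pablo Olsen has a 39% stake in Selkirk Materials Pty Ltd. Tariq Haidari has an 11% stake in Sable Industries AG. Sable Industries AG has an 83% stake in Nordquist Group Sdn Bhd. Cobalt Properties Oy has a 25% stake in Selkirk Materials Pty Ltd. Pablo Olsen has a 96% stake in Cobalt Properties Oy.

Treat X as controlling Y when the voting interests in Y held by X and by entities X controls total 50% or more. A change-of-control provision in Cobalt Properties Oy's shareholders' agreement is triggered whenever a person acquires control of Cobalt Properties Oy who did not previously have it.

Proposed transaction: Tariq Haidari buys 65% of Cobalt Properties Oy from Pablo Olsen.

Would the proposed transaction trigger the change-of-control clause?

Yes

The purchase adds only to Tariq's holdings (Pablo's stake shrinks), so Tariq is the only person who could newly come to control Cobalt.
Tariq's largest direct stake is 11% in Sable, which does not meet the threshold, so Tariq controls no company.
Neither Tariq nor any entity Tariq controls holds any voting interest in Cobalt.
So before the transaction, Tariq does not control Cobalt.
After the purchase, Tariq holds 65% of Cobalt directly, and Pablo's stake falls to 31%.
Tariq holds 65% of Cobalt, so Tariq controls Cobalt.
Tariq did not control Cobalt before and does after, so the clause is triggered.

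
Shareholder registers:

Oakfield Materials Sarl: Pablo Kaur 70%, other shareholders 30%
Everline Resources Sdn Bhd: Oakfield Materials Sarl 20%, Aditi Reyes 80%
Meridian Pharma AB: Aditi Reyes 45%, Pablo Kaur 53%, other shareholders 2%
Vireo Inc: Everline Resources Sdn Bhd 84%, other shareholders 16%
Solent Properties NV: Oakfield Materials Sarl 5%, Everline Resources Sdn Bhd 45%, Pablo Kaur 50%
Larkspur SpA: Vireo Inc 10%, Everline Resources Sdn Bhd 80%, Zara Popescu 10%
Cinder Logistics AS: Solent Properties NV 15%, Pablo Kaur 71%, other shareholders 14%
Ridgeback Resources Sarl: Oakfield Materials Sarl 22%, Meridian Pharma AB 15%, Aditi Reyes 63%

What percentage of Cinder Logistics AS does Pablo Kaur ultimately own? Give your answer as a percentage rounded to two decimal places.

Pablo reaches Cinder along 4 paths.
Via Oakfield → Solent: 70% × 5% × 15% = 0.525%.
Via Oakfield → Everline → Solent: 70% × 20% × 45% × 15% = 0.945%.
Via Solent: 50% × 15% = 7.5%.
Direct stake: 71% = 71%.
Total: 0.525% + 0.945% + 7.5% + 71% = 79.97%.

79.97%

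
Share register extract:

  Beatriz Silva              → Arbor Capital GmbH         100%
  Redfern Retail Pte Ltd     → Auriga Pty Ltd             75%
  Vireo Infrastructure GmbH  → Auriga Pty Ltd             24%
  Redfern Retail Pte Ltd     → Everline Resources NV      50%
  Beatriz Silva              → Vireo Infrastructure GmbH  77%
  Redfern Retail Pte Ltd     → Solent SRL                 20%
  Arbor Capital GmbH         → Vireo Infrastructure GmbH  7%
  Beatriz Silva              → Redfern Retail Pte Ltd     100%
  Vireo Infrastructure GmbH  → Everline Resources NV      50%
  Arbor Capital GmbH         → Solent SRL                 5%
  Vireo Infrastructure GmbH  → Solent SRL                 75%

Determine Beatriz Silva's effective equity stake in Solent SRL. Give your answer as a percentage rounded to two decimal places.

88.00%

Beatriz reaches Solent along 4 paths.
Via Arbor: 100% × 5% = 5%.
Via Arbor → Vireo: 100% × 7% × 75% = 5.25%.
Via Vireo: 77% × 75% = 57.75%.
Via Redfern: 100% × 20% = 20%.
Total: 5% + 5.25% + 57.75% + 20% = 88%.
Rounded: 88.00%.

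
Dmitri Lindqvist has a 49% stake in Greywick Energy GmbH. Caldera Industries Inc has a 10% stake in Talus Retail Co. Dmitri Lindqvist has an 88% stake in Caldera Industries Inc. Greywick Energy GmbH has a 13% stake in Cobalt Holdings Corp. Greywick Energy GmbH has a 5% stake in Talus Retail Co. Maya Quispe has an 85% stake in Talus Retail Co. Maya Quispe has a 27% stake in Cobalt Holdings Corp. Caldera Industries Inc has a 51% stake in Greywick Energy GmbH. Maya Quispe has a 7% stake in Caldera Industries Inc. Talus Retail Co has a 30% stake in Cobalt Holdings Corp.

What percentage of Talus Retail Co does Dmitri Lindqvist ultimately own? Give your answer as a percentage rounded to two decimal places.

Dmitri reaches Talus along 3 paths.
Via Caldera: 88% × 10% = 8.8%.
Via Caldera → Greywick: 88% × 51% × 5% = 2.244%.
Via Greywick: 49% × 5% = 2.45%.
Total: 8.8% + 2.244% + 2.45% = 13.494%.
Rounded: 13.49%.

13.49%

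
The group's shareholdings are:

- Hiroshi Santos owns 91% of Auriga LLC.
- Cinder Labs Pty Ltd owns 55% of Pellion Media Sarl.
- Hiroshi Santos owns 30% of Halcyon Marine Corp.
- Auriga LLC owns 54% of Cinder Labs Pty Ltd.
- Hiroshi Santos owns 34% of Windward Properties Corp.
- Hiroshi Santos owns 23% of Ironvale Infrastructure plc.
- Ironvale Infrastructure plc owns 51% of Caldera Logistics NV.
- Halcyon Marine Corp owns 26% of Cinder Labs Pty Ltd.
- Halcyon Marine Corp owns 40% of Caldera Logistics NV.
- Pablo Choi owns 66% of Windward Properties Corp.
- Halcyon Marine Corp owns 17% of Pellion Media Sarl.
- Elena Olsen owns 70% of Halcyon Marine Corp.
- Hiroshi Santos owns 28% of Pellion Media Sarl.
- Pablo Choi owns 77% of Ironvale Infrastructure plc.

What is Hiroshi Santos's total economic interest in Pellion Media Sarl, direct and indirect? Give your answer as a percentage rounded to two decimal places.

Hiroshi reaches Pellion along 4 paths.
Via Halcyon → Cinder: 30% × 26% × 55% = 4.29%.
Via Auriga → Cinder: 91% × 54% × 55% = 27.027%.
Via Halcyon: 30% × 17% = 5.1%.
Direct stake: 28% = 28%.
Total: 4.29% + 27.027% + 5.1% + 28% = 64.417%.
Rounded: 64.42%.

64.42%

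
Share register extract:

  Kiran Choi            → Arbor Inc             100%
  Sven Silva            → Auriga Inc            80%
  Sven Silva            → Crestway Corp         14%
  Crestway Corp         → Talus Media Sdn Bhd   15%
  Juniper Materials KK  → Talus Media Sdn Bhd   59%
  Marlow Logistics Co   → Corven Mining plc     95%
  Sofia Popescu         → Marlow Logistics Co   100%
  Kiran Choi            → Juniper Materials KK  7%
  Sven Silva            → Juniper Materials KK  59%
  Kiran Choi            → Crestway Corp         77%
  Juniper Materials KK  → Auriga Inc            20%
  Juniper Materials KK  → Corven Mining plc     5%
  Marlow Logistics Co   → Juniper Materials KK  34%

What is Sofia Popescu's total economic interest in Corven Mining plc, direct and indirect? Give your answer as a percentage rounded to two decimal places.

96.70%

Sofia reaches Corven along 2 paths.
Via Marlow: 100% × 95% = 95%.
Via Marlow → Juniper: 100% × 34% × 5% = 1.7%.
Total: 95% + 1.7% = 96.7%.
Rounded: 96.70%.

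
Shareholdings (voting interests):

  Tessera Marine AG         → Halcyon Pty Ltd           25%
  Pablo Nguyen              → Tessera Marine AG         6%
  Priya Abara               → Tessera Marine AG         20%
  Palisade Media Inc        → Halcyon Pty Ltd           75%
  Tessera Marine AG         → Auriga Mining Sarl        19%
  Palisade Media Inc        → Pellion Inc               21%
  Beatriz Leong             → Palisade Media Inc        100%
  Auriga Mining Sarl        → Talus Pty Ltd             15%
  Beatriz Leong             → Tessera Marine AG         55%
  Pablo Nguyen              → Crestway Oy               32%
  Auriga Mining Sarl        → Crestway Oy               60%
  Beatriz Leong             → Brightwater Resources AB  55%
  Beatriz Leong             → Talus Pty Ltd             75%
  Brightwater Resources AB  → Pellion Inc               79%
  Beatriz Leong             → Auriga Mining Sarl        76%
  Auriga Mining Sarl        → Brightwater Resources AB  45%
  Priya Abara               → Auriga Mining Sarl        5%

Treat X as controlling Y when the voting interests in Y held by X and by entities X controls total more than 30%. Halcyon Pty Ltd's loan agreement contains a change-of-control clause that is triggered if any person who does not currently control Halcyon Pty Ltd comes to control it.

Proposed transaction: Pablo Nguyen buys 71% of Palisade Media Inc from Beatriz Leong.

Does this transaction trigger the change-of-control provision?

Yes

The purchase adds only to Pablo's holdings (Beatriz's stake shrinks), so Pablo is the only person who could newly come to control Halcyon.
Pablo holds 32% of Crestway, so Pablo controls Crestway.
Neither Pablo nor any entity Pablo controls holds any voting interest in Halcyon.
So before the transaction, Pablo does not control Halcyon.
After the purchase, Pablo holds 71% of Palisade directly, and Beatriz's stake falls to 29%.
Pablo holds 71% of Palisade, so Pablo controls Palisade.
Palisade holds 75% of Halcyon, so Pablo controls Halcyon.
Pablo did not control Halcyon before and does after, so the clause is triggered.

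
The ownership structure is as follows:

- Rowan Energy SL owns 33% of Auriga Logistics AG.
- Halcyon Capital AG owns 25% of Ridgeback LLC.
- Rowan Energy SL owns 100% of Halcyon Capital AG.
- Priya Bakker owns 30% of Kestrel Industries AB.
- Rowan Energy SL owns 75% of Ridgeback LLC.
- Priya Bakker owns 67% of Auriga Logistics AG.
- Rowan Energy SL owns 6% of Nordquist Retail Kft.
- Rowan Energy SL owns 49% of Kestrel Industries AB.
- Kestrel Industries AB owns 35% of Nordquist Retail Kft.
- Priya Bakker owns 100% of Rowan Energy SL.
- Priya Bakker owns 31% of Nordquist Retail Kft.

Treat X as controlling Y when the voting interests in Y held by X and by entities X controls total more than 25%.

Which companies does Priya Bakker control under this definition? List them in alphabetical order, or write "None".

Priya holds 100% of Rowan, so Priya controls Rowan.
Rowan and Priya together hold 49% + 30% = 79% of Kestrel, so Priya controls Kestrel.
Rowan holds 100% of Halcyon, so Priya controls Halcyon.
Rowan and Halcyon together hold 75% + 25% = 100% of Ridgeback, so Priya controls Ridgeback.
Rowan and Priya and Kestrel together hold 6% + 31% + 35% = 72% of Nordquist, so Priya controls Nordquist.
Rowan and Priya together hold 33% + 67% = 100% of Auriga, so Priya controls Auriga.

Auriga Logistics AG, Halcyon Capital AG, Kestrel Industries AB, Nordquist Retail Kft, Ridgeback LLC, Rowan Energy SL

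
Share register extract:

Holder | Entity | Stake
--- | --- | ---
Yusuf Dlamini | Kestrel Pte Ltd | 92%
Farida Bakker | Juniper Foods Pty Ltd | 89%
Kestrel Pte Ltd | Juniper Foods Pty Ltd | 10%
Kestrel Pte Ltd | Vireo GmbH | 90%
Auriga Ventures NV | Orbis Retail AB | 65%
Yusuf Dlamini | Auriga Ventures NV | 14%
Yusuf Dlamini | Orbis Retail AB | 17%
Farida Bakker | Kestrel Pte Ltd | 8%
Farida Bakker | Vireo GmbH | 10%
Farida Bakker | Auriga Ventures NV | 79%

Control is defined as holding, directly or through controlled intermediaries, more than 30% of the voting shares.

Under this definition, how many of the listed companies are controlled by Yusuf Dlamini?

2

Yusuf holds 92% of Kestrel, so Yusuf controls Kestrel.
Kestrel holds 90% of Vireo, so Yusuf controls Vireo.
No other company's threshold is met.
Yusuf controls 2 companies.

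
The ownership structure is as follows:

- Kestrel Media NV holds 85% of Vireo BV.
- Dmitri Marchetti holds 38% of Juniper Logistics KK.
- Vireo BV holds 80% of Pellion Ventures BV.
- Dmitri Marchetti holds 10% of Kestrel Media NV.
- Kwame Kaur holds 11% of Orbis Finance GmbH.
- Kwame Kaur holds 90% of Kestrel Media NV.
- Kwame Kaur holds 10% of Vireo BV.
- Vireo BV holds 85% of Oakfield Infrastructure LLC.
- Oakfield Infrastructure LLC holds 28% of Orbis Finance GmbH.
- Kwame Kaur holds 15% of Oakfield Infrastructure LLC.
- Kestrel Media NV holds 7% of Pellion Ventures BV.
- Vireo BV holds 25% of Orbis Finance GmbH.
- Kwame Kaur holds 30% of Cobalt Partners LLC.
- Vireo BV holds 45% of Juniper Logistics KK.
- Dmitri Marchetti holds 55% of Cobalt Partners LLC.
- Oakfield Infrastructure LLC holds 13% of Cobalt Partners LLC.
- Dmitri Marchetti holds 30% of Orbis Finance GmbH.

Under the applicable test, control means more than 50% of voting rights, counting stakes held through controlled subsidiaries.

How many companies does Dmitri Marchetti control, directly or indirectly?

1

Dmitri holds 55% of Cobalt, so Dmitri controls Cobalt.
No other company's threshold is met.
Dmitri controls 1 company.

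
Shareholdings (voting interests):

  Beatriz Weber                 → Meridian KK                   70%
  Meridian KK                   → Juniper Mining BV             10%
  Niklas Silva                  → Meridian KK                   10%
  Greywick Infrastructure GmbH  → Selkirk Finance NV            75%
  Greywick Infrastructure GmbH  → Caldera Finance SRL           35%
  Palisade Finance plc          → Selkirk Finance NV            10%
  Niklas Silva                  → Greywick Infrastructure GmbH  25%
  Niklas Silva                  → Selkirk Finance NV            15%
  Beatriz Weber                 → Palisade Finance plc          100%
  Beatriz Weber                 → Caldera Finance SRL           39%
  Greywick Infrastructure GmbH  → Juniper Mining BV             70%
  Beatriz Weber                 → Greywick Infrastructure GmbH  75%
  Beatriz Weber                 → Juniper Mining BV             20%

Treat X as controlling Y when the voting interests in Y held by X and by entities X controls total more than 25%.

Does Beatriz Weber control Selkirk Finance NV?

Beatriz holds 100% of Palisade, so Beatriz controls Palisade.
Beatriz holds 75% of Greywick, so Beatriz controls Greywick.
Greywick and Palisade together hold 75% + 10% = 85% of Selkirk, so Beatriz controls Selkirk.

Yes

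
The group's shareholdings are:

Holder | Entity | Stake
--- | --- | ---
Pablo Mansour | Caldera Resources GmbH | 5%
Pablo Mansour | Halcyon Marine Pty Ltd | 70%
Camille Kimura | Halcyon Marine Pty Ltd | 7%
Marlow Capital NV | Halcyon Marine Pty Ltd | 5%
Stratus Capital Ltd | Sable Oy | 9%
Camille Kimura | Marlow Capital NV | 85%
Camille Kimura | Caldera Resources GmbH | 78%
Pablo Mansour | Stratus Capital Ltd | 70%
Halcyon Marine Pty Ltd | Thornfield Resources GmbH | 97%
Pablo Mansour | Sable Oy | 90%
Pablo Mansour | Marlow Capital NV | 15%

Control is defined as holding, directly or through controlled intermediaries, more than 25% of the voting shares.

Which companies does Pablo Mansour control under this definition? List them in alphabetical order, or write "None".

Halcyon Marine Pty Ltd, Sable Oy, Stratus Capital Ltd, Thornfield Resources GmbH

Pablo holds 70% of Halcyon, so Pablo controls Halcyon.
Pablo holds 70% of Stratus, so Pablo controls Stratus.
Pablo and Stratus together hold 90% + 9% = 99% of Sable, so Pablo controls Sable.
Halcyon holds 97% of Thornfield, so Pablo controls Thornfield.
No other company's threshold is met.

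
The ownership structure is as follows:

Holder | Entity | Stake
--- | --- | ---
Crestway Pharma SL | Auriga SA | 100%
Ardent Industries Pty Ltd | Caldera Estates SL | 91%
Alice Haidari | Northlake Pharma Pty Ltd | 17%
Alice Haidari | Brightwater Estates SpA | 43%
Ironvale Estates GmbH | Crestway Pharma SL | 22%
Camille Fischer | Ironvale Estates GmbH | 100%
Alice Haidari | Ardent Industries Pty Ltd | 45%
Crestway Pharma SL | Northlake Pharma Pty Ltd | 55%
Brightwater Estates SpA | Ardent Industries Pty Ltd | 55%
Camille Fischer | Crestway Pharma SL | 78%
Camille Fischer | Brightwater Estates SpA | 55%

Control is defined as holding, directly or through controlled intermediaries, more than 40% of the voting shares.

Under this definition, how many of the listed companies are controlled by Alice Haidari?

Alice holds 43% of Brightwater, so Alice controls Brightwater.
Alice and Brightwater together hold 45% + 55% = 100% of Ardent, so Alice controls Ardent.
Ardent holds 91% of Caldera, so Alice controls Caldera.
No other company's threshold is met.
Alice controls 3 companies.

3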